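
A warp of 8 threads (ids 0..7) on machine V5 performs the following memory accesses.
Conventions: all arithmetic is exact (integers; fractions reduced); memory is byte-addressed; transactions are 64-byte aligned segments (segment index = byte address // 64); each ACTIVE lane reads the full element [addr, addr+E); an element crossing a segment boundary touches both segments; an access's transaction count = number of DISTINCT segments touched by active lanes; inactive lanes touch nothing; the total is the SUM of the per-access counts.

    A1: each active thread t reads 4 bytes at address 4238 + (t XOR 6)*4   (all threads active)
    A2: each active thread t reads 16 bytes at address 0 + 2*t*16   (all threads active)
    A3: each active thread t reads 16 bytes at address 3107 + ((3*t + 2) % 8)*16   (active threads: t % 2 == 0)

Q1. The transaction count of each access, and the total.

A1: 1 transaction
A2: 4 transactions
A3: 3 transactions

Answer: 1,4,3; total 8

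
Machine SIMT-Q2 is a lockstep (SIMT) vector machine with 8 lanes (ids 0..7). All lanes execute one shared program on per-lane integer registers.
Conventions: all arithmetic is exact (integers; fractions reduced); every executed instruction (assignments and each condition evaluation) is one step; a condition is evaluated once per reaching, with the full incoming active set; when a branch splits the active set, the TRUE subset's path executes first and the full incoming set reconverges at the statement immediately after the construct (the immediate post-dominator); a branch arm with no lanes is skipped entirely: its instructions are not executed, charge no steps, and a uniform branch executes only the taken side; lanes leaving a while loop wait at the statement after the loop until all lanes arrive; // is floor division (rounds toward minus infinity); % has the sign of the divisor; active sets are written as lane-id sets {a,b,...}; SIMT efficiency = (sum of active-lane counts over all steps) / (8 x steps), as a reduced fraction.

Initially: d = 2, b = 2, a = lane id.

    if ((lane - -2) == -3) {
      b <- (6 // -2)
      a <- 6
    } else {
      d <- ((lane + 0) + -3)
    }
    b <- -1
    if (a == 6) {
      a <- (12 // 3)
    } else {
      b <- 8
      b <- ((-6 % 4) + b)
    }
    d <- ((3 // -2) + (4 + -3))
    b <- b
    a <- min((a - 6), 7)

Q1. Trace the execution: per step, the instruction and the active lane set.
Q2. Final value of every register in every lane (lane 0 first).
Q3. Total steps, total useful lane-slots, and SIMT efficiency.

step 0: eval ((lane - -2) == -3)     {0,1,2,3,4,5,6,7}
step 1: d <- ((lane + 0) + -3)       {0,1,2,3,4,5,6,7}
step 2: b <- -1                      {0,1,2,3,4,5,6,7}
step 3: eval (a == 6)                {0,1,2,3,4,5,6,7}
step 4: a <- (12 // 3)               {6}
step 5: b <- 8                       {0,1,2,3,4,5,7}
step 6: b <- ((-6 % 4) + b)          {0,1,2,3,4,5,7}
step 7: d <- ((3 // -2) + (4 + -3))  {0,1,2,3,4,5,6,7}
step 8: b <- b                       {0,1,2,3,4,5,6,7}
step 9: a <- min((a - 6), 7)         {0,1,2,3,4,5,6,7}

Answer: 10 steps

d: -1,-1,-1,-1,-1,-1,-1,-1
b: 10,10,10,10,10,10,-1,10
a: -6,-5,-4,-3,-2,-1,-2,1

steps = 10; useful = 71; efficiency = 71/80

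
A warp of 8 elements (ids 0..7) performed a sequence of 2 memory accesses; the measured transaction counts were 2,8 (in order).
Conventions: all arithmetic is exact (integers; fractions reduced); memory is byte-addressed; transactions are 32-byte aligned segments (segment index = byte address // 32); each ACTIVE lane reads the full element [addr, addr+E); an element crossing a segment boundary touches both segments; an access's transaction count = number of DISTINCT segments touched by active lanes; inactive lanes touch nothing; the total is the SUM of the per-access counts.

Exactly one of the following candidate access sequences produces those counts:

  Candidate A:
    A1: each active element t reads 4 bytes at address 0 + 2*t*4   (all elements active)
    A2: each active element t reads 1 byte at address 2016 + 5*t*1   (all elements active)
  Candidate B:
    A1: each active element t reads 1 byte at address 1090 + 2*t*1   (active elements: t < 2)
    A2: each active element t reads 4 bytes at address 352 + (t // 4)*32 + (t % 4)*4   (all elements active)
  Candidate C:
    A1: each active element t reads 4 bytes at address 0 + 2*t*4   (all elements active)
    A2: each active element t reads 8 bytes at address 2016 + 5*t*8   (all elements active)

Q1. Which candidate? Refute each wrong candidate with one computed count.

A: A2 gives 2 transactions, not 8
B: A1 gives 1 transaction, not 2
C: all counts match (2,8)

Answer: C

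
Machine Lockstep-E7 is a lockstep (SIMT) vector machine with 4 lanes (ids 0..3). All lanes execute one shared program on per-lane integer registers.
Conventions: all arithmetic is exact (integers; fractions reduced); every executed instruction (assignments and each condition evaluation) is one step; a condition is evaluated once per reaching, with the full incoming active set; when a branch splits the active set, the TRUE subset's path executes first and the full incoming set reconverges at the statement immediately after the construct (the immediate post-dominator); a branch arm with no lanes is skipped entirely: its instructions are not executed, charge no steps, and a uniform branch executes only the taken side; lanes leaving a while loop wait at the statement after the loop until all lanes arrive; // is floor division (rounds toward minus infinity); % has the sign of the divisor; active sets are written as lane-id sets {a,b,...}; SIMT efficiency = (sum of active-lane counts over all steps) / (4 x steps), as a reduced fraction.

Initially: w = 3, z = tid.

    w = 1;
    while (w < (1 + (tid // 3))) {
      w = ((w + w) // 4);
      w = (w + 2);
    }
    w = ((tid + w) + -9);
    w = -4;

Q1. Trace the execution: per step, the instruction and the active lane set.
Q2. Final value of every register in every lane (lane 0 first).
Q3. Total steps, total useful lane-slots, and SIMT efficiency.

step 0: w <- 1                       {0,1,2,3}
step 1: eval (w < (1 + (tid // 3)))  {0,1,2,3}
step 2: w <- ((w + w) // 4)          {3}
step 3: w <- (w + 2)                 {3}
step 4: eval (w < (1 + (tid // 3)))  {3}
step 5: w <- ((tid + w) + -9)        {0,1,2,3}
step 6: w <- -4                      {0,1,2,3}

Answer: 7 steps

w: -4,-4,-4,-4
z: 0,1,2,3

steps = 7; useful = 19; efficiency = 19/28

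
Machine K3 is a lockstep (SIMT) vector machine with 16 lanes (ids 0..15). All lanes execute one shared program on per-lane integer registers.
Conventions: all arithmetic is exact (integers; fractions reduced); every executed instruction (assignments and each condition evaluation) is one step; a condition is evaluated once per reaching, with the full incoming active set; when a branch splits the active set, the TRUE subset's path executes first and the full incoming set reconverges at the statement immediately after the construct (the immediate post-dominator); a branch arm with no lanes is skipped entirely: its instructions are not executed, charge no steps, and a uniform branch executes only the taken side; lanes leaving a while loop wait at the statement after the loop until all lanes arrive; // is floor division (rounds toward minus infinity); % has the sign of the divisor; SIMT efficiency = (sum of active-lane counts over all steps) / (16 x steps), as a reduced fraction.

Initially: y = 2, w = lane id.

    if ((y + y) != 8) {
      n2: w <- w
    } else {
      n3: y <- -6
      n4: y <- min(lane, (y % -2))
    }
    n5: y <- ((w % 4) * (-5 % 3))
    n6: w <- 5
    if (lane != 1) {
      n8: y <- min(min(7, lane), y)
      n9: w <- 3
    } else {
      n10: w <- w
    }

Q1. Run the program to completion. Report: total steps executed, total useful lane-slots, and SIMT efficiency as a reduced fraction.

Answer: 8 steps, 111 useful, 111/128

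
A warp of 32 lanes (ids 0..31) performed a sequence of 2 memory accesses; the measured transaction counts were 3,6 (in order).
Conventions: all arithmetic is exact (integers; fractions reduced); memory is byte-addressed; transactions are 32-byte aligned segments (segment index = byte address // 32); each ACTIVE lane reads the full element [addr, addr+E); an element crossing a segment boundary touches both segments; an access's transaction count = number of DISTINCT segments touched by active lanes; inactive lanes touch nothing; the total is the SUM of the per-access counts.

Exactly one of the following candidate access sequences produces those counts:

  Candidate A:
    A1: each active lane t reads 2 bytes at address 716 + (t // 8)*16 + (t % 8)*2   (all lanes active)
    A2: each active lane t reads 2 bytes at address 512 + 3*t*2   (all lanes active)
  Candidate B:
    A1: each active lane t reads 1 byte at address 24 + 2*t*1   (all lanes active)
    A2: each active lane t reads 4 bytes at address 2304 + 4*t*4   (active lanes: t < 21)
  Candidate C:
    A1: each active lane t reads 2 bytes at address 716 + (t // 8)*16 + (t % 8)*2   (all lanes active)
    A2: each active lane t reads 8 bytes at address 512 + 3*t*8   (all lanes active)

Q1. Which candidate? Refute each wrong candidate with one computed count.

B: A2 gives 11 transactions, not 6
C: A2 gives 24 transactions, not 6
A: all counts match (3,6)

Answer: A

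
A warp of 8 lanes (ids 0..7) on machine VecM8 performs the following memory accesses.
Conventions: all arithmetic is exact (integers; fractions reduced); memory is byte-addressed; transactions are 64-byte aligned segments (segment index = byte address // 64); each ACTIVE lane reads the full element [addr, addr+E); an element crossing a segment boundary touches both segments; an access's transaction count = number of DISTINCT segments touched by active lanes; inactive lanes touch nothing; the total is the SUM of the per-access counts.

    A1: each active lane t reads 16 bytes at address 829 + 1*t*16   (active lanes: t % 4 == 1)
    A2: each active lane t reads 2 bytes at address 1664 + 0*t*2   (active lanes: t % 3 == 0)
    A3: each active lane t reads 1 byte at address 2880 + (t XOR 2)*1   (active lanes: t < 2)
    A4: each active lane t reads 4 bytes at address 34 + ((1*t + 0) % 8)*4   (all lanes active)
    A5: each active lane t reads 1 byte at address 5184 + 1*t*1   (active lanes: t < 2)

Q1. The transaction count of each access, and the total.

A1: 2 transactions
A2: 1 transaction
A3: 1 transaction
A4: 2 transactions
A5: 1 transaction

Answer: 2,1,1,2,1; total 7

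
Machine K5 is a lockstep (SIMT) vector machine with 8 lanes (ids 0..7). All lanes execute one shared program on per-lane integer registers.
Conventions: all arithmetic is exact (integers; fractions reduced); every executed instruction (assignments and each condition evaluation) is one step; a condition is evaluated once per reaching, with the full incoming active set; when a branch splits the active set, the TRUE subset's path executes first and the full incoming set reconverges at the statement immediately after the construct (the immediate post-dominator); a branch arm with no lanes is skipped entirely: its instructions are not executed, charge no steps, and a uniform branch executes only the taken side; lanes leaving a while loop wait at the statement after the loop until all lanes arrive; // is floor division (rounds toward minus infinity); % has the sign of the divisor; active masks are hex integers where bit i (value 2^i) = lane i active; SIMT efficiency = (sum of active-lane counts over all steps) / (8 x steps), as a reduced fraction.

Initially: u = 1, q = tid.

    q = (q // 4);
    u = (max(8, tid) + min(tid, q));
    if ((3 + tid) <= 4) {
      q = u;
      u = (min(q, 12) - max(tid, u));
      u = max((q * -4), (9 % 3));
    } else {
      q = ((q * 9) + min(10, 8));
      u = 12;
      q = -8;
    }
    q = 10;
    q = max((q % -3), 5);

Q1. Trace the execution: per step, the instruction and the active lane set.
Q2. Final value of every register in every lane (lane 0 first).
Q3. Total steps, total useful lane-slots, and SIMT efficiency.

step 0: q <- (q // 4)                0xff
step 1: u <- (max(8, tid) + min(tid, q)) 0xff
step 2: eval ((3 + tid) <= 4)        0xff
step 3: q <- u                       0x03
step 4: u <- (min(q, 12) - max(tid, u)) 0x03
step 5: u <- max((q * -4), (9 % 3))  0x03
step 6: q <- ((q * 9) + min(10, 8))  0xfc
step 7: u <- 12                      0xfc
step 8: q <- -8                      0xfc
step 9: q <- 10                      0xff
step 10: q <- max((q % -3), 5)        0xff

Answer: 11 steps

u: 0,0,12,12,12,12,12,12
q: 5,5,5,5,5,5,5,5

steps = 11; useful = 64; efficiency = 64/88 = 8/11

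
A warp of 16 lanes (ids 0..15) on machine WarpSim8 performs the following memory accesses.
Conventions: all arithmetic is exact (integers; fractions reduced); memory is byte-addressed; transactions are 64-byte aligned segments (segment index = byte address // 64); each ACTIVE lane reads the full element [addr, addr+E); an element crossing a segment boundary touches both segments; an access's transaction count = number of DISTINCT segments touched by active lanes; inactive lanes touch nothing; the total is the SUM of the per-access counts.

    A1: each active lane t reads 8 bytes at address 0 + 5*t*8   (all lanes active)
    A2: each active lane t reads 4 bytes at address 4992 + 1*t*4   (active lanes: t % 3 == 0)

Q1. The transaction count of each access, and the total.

A1: 10 transactions
A2: 1 transaction

Answer: 10,1; total 11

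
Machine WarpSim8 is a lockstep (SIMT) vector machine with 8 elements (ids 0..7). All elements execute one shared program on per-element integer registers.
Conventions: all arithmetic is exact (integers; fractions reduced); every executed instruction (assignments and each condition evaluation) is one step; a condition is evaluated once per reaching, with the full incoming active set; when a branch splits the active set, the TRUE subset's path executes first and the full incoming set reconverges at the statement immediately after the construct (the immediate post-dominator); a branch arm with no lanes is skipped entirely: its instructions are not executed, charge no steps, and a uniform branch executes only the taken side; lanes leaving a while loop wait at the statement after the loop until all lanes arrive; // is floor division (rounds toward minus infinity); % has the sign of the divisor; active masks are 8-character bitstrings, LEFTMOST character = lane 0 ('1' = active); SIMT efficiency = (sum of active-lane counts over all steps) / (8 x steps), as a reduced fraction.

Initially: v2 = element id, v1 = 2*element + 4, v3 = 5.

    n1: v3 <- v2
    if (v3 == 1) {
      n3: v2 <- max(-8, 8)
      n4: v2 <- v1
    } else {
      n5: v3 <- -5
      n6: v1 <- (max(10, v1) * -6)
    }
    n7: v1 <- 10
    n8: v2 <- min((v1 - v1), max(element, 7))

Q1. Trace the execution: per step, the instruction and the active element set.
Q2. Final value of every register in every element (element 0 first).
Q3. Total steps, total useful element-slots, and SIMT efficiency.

step 0: v3 <- v2                     11111111
step 1: eval (v3 == 1)               11111111
step 2: v2 <- max(-8, 8)             01000000
step 3: v2 <- v1                     01000000
step 4: v3 <- -5                     10111111
step 5: v1 <- (max(10, v1) * -6)     10111111
step 6: v1 <- 10                     11111111
step 7: v2 <- min((v1 - v1), max(element, 7)) 11111111

Answer: 8 steps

v2: 0,0,0,0,0,0,0,0
v1: 10,10,10,10,10,10,10,10
v3: -5,1,-5,-5,-5,-5,-5,-5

steps = 8; useful = 48; efficiency = 48/64 = 3/4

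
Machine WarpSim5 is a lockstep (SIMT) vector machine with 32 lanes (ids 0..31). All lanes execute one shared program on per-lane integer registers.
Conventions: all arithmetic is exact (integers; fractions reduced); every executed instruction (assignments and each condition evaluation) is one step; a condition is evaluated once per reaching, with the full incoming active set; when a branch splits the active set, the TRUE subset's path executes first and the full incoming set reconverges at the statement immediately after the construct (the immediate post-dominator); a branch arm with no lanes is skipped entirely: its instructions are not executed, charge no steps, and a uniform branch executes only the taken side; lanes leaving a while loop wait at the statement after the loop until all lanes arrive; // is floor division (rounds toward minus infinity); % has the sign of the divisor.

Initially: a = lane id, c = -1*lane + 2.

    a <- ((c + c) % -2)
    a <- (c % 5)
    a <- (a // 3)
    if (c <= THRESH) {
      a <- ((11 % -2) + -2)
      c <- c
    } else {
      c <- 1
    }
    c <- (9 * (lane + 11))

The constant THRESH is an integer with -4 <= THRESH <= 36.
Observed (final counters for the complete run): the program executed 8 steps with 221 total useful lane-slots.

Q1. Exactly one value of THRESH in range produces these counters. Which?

Answer: THRESH = -1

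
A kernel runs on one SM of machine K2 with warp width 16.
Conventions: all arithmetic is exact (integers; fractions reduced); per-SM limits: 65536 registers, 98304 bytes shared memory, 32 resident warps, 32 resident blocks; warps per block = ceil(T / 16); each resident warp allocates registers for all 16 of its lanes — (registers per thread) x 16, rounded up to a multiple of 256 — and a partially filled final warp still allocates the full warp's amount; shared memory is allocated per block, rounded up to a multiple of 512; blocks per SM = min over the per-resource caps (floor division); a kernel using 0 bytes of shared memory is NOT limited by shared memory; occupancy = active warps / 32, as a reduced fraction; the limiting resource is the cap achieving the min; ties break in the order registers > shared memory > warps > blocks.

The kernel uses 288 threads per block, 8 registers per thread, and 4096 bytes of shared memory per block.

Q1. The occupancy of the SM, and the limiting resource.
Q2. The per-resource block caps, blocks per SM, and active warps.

Answer: occupancy 9/16, limited by warps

registers: 14 blocks
shared memory: 24 blocks
warps: 1 block
blocks: 32 blocks

Answer: 1 block, 18 active warps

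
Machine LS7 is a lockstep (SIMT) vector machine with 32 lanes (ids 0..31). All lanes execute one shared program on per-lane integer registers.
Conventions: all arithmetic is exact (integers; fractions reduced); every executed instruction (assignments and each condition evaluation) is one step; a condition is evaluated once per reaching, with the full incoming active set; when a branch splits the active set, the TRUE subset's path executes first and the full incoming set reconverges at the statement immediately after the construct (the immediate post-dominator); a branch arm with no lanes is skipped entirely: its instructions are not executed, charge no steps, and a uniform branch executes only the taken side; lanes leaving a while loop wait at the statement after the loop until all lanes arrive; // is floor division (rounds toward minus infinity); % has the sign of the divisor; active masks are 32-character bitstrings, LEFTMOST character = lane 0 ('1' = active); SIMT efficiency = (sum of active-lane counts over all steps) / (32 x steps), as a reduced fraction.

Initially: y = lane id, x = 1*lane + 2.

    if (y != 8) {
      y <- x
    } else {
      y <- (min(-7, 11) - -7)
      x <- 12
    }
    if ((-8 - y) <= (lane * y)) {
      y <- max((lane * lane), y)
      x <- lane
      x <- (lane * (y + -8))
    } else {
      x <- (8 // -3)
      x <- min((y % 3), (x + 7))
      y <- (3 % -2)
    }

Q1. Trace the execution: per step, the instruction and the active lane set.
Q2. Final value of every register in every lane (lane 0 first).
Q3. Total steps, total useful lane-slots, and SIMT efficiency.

step 0: eval (y != 8)                11111111111111111111111111111111
step 1: y <- x                       11111111011111111111111111111111
step 2: y <- (min(-7, 11) - -7)      00000000100000000000000000000000
step 3: x <- 12                      00000000100000000000000000000000
step 4: eval ((-8 - y) <= (lane * y)) 11111111111111111111111111111111
step 5: y <- max((lane * lane), y)   11111111111111111111111111111111
step 6: x <- lane                    11111111111111111111111111111111
step 7: x <- (lane * (y + -8))       11111111111111111111111111111111

Answer: 8 steps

y: 2,3,4,9,16,25,36,49,64,81,100,121,144,169,196,225,256,289,324,361,400,441,484,529,576,625,676,729,784,841,900,961
x: 0,-5,-8,3,32,85,168,287,448,657,920,1243,1632,2093,2632,3255,3968,4777,5688,6707,7840,9093,10472,11983,13632,15425,17368,19467,21728,24157,26760,29543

steps = 8; useful = 193; efficiency = 193/256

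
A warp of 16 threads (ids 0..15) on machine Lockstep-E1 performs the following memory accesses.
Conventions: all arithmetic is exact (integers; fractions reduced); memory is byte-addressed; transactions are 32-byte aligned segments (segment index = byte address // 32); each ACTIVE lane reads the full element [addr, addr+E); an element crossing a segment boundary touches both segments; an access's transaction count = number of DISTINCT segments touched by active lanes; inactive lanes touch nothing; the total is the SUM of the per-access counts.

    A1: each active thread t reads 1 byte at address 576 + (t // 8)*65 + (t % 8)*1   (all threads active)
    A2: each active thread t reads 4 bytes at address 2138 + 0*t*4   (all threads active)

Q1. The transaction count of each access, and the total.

A1: 2 transactions
A2: 1 transaction

Answer: 2,1; total 3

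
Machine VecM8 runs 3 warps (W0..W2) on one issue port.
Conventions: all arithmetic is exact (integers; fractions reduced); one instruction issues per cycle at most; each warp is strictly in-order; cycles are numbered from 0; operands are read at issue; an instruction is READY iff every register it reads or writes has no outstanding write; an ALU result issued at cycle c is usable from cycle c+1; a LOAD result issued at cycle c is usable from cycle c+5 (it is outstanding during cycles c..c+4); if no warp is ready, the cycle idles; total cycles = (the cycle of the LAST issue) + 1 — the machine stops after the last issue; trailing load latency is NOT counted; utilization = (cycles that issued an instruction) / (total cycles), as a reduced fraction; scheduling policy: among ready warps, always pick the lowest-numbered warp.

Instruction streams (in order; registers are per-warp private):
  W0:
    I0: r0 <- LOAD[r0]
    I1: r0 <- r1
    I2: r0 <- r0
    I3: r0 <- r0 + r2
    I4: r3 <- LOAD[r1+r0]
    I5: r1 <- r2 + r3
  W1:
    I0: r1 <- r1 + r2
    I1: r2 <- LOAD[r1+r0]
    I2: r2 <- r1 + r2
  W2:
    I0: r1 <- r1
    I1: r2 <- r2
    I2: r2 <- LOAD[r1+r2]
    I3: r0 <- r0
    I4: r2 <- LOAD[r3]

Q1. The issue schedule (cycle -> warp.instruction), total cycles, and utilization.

cycle 0: W0.I0
cycle 1: W1.I0
cycle 2: W1.I1
cycle 3: W2.I0
cycle 4: W2.I1
cycle 5: W0.I1
cycle 6: W0.I2
cycle 7: W0.I3
cycle 8: W0.I4
cycle 9: W1.I2
cycle 10: W2.I2
cycle 11: W2.I3
cycle 12: idle
cycle 13: W0.I5
cycle 14: idle
cycle 15: W2.I4

Answer: 16 cycles, utilization 7/8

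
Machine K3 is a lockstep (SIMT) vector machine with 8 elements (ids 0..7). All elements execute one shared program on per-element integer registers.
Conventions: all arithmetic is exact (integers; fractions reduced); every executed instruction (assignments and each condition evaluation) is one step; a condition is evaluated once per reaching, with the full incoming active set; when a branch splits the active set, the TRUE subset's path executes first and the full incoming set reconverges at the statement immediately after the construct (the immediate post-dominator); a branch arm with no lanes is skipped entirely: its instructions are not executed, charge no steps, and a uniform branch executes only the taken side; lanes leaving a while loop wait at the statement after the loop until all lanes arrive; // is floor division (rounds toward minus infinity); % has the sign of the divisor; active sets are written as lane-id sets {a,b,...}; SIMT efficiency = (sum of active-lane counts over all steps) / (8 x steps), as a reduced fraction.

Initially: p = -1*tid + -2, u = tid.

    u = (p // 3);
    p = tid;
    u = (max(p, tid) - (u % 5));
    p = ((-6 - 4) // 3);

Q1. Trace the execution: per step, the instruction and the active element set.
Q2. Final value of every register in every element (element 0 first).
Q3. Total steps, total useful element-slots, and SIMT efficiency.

step 0: u <- (p // 3)                {0,1,2,3,4,5,6,7}
step 1: p <- tid                     {0,1,2,3,4,5,6,7}
step 2: u <- (max(p, tid) - (u % 5)) {0,1,2,3,4,5,6,7}
step 3: p <- ((-6 - 4) // 3)         {0,1,2,3,4,5,6,7}

Answer: 4 steps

p: -4,-4,-4,-4,-4,-4,-4,-4
u: -4,-3,-1,0,1,3,4,5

steps = 4; useful = 32; efficiency = 32/32 = 1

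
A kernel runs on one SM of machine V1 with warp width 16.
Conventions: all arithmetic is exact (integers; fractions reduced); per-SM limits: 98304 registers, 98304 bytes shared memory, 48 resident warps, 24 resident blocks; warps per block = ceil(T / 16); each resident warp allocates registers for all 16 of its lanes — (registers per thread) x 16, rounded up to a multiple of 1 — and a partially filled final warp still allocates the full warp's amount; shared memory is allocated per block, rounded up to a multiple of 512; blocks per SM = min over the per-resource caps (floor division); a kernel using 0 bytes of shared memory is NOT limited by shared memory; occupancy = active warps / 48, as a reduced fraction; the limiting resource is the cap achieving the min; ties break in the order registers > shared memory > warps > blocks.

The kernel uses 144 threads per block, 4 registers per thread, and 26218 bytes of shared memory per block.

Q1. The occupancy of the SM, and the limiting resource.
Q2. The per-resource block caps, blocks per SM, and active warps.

Answer: occupancy 9/16, limited by shared memory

registers: 170 blocks
shared memory: 3 blocks
warps: 5 blocks
blocks: 24 blocks

Answer: 3 blocks, 27 active warps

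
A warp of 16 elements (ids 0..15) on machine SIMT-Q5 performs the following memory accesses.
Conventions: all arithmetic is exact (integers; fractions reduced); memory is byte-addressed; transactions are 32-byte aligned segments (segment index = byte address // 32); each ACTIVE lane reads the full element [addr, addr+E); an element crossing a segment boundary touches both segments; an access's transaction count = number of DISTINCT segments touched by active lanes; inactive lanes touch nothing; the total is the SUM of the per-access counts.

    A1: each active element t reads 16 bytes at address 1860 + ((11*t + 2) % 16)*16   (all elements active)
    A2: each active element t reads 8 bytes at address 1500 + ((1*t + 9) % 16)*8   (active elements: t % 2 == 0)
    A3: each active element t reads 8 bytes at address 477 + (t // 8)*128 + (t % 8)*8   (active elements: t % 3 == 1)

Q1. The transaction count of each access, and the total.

A1: 9 transactions
A2: 4 transactions
A3: 4 transactions

Answer: 9,4,4; total 17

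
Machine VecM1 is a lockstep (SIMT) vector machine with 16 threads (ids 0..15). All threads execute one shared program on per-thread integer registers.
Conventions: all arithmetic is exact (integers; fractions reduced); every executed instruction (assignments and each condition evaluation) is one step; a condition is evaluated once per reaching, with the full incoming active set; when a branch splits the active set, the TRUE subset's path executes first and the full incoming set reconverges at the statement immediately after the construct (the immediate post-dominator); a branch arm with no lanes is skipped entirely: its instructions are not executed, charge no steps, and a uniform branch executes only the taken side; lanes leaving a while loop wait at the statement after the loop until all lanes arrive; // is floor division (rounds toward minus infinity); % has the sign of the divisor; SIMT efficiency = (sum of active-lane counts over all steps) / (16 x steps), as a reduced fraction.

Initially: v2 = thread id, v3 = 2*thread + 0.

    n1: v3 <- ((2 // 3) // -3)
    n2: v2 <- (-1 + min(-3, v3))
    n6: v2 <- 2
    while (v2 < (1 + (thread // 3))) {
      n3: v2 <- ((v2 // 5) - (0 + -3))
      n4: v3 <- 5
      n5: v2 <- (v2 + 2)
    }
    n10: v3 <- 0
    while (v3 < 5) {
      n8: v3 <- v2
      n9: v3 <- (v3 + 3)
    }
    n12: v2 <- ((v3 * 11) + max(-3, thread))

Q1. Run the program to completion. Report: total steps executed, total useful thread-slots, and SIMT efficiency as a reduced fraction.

Answer: 18 steps, 204 useful, 17/24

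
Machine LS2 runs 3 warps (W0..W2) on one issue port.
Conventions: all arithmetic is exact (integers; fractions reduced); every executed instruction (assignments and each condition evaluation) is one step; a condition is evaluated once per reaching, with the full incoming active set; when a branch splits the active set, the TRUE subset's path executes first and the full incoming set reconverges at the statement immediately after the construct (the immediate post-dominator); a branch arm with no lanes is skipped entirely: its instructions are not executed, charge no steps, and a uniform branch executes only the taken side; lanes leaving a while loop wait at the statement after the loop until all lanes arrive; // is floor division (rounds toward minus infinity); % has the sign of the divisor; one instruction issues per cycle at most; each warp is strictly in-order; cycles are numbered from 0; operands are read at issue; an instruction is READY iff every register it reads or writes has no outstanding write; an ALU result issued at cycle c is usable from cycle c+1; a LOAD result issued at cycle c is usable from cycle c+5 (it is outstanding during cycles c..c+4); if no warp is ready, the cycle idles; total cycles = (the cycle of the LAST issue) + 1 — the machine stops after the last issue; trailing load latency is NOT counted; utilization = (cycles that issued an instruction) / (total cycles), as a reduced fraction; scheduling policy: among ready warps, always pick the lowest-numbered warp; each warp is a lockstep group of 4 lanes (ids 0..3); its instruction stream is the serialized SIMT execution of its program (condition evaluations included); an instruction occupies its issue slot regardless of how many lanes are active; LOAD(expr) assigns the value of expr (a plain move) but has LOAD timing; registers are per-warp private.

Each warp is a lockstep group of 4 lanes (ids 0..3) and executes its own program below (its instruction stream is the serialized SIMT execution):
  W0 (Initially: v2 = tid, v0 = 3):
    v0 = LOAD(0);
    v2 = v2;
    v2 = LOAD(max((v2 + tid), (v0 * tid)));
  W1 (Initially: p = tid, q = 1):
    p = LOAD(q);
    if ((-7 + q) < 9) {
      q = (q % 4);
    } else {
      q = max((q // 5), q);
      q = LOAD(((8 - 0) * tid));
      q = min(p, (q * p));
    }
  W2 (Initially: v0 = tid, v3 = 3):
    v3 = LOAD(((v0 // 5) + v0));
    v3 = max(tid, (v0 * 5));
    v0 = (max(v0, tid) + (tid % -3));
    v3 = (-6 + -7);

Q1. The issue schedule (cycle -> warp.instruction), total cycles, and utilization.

cycle 0: W0.I0
cycle 1: W0.I1
cycle 2: W1.I0
cycle 3: W1.I1
cycle 4: W1.I2
cycle 5: W0.I2
cycle 6: W2.I0
cycle 7: idle
cycle 8: idle
cycle 9: idle
cycle 10: idle
cycle 11: W2.I1
cycle 12: W2.I2
cycle 13: W2.I3

Answer: 14 cycles, utilization 5/7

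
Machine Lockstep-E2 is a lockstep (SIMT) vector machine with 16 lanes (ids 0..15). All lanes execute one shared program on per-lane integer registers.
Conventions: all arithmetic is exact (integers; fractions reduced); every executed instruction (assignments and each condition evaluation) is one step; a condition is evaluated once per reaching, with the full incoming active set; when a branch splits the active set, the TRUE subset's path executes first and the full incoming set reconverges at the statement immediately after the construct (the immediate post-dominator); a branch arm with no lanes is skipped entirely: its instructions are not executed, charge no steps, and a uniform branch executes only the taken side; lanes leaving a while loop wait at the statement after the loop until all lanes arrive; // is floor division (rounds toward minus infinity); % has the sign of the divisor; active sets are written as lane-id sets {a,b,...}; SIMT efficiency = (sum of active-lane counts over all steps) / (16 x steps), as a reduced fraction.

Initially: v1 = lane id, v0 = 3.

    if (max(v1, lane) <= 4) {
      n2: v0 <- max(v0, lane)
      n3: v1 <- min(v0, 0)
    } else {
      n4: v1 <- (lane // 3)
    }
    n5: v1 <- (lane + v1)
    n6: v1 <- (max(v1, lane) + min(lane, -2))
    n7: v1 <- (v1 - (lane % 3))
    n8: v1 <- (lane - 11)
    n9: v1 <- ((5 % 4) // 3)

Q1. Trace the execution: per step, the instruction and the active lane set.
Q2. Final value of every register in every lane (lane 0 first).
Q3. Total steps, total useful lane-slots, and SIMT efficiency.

step 0: eval (max(v1, lane) <= 4)    {0,1,2,3,4,5,6,7,8,9,10,11,12,13,14,15}
step 1: v0 <- max(v0, lane)          {0,1,2,3,4}
step 2: v1 <- min(v0, 0)             {0,1,2,3,4}
step 3: v1 <- (lane // 3)            {5,6,7,8,9,10,11,12,13,14,15}
step 4: v1 <- (lane + v1)            {0,1,2,3,4,5,6,7,8,9,10,11,12,13,14,15}
step 5: v1 <- (max(v1, lane) + min(lane, -2)) {0,1,2,3,4,5,6,7,8,9,10,11,12,13,14,15}
step 6: v1 <- (v1 - (lane % 3))      {0,1,2,3,4,5,6,7,8,9,10,11,12,13,14,15}
step 7: v1 <- (lane - 11)            {0,1,2,3,4,5,6,7,8,9,10,11,12,13,14,15}
step 8: v1 <- ((5 % 4) // 3)         {0,1,2,3,4,5,6,7,8,9,10,11,12,13,14,15}

Answer: 9 steps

v1: 0,0,0,0,0,0,0,0,0,0,0,0,0,0,0,0
v0: 3,3,3,3,4,3,3,3,3,3,3,3,3,3,3,3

steps = 9; useful = 117; efficiency = 117/144 = 13/16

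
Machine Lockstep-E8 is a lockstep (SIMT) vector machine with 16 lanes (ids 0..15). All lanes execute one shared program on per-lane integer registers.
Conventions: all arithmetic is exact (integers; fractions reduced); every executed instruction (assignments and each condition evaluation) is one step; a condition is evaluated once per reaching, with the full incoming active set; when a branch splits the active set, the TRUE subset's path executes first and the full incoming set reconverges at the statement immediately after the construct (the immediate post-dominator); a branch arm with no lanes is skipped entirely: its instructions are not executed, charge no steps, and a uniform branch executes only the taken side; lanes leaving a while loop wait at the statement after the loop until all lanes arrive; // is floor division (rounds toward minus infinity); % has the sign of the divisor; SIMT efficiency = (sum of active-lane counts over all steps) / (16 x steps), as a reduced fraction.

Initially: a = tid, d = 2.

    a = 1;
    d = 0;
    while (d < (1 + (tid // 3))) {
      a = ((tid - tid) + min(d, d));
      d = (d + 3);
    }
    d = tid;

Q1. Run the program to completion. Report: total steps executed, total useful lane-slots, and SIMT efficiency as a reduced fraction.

Answer: 10 steps, 133 useful, 133/160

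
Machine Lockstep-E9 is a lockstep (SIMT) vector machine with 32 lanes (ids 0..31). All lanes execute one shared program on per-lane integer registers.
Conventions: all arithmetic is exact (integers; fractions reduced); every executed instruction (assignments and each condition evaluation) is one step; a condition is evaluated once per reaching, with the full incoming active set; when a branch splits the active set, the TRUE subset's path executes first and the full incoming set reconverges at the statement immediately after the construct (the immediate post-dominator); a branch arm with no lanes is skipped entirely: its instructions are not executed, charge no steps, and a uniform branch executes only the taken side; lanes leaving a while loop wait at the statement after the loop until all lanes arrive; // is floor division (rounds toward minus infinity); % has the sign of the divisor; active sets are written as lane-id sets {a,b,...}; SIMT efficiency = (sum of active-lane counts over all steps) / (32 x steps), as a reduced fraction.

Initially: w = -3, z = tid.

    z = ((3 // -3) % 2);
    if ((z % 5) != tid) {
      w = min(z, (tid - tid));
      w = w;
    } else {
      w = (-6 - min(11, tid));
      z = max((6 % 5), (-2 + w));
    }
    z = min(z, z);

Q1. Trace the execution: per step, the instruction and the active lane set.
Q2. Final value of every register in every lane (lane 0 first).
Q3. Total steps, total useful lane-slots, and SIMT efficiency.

step 0: z <- ((3 // -3) % 2)         {0,1,2,3,4,5,6,7,8,9,10,11,12,13,14,15,16,17,18,19,20,21,22,23,24,25,26,27,28,29,30,31}
step 1: eval ((z % 5) != tid)        {0,1,2,3,4,5,6,7,8,9,10,11,12,13,14,15,16,17,18,19,20,21,22,23,24,25,26,27,28,29,30,31}
step 2: w <- min(z, (tid - tid))     {0,2,3,4,5,6,7,8,9,10,11,12,13,14,15,16,17,18,19,20,21,22,23,24,25,26,27,28,29,30,31}
step 3: w <- w                       {0,2,3,4,5,6,7,8,9,10,11,12,13,14,15,16,17,18,19,20,21,22,23,24,25,26,27,28,29,30,31}
step 4: w <- (-6 - min(11, tid))     {1}
step 5: z <- max((6 % 5), (-2 + w))  {1}
step 6: z <- min(z, z)               {0,1,2,3,4,5,6,7,8,9,10,11,12,13,14,15,16,17,18,19,20,21,22,23,24,25,26,27,28,29,30,31}

Answer: 7 steps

w: 0,-7,0,0,0,0,0,0,0,0,0,0,0,0,0,0,0,0,0,0,0,0,0,0,0,0,0,0,0,0,0,0
z: 1,1,1,1,1,1,1,1,1,1,1,1,1,1,1,1,1,1,1,1,1,1,1,1,1,1,1,1,1,1,1,1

steps = 7; useful = 160; efficiency = 160/224 = 5/7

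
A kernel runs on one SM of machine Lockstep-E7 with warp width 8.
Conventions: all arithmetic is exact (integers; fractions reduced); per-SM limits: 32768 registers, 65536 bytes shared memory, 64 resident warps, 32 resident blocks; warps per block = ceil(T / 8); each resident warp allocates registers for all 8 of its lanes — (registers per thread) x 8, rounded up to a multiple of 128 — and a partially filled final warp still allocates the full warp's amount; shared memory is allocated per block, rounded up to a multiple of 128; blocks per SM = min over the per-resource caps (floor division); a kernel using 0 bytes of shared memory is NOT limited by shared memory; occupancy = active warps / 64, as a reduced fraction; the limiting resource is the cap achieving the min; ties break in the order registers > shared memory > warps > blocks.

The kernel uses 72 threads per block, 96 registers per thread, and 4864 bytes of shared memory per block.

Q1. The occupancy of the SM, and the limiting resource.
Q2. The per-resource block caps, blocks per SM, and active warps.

Answer: occupancy 9/16, limited by registers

registers: 4 blocks
shared memory: 13 blocks
warps: 7 blocks
blocks: 32 blocks

Answer: 4 blocks, 36 active warps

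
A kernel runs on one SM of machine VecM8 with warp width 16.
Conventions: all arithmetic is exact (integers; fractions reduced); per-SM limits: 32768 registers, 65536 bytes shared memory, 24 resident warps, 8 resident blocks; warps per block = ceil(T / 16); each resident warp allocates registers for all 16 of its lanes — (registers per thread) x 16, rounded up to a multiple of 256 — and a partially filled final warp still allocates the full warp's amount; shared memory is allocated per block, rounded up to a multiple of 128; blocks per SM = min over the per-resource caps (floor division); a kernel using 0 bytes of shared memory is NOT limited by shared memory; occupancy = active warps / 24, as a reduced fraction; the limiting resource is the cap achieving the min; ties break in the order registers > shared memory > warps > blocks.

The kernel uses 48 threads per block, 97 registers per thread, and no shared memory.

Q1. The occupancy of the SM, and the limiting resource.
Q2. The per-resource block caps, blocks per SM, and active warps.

Answer: occupancy 3/4, limited by registers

registers: 6 blocks
shared memory: no limit (kernel uses none)
warps: 8 blocks
blocks: 8 blocks

Answer: 6 blocks, 18 active warps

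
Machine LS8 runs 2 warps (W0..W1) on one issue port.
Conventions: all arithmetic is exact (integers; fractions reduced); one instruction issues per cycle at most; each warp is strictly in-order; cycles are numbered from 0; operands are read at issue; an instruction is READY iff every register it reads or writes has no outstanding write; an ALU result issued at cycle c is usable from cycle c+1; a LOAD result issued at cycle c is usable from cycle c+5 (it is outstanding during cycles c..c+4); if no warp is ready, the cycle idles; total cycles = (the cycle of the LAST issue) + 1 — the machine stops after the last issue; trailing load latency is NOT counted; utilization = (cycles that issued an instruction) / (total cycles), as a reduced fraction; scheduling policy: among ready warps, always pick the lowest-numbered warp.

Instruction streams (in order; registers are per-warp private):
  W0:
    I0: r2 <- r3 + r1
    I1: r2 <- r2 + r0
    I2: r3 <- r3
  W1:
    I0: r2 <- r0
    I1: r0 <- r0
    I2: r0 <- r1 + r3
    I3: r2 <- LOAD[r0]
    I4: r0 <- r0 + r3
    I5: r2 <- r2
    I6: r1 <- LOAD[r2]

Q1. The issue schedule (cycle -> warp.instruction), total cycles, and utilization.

cycle 0: W0.I0
cycle 1: W0.I1
cycle 2: W0.I2
cycle 3: W1.I0
cycle 4: W1.I1
cycle 5: W1.I2
cycle 6: W1.I3
cycle 7: W1.I4
cycle 8: idle
cycle 9: idle
cycle 10: idle
cycle 11: W1.I5
cycle 12: W1.I6

Answer: 13 cycles, utilization 10/13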